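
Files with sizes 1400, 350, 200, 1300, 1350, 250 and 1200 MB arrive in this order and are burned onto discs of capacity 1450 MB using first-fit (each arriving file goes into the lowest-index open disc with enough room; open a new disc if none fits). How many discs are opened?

5

  1400 → disc 1 (new)  [load 1400/1450]
  350 → disc 2 (new)  [load 350/1450]
  200 → disc 2  [load 550/1450]
  1300 → disc 3 (new)  [load 1300/1450]
  1350 → disc 4 (new)  [load 1350/1450]
  250 → disc 2  [load 800/1450]
  1200 → disc 5 (new)  [load 1200/1450]
5 discs opened.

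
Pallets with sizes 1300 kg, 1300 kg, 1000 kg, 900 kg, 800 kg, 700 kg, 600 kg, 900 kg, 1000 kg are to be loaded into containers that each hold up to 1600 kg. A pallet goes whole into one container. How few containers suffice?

7

Total = 1300 + 1300 + 1000 + 1000 + 900 + 900 + 800 + 700 + 600 = 8500 kg.
Lower bound: ⌈8500/1600⌉ = 6 containers.
A packing using 7 containers:
  container 1: 1300 = 1300
  container 2: 1300 = 1300
  container 3: 1000 + 600 = 1600
  container 4: 1000 = 1000
  container 5: 900 + 700 = 1600
  container 6: 900 = 900
  container 7: 800 = 800
No arrangement into 6 containers stays within capacity, so 7 is optimal.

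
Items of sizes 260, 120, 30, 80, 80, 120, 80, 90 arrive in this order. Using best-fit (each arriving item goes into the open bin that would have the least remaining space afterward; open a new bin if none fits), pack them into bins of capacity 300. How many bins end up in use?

  260 → bin 1 (new)  [load 260/300]
  120 → bin 2 (new)  [load 120/300]
  30 → bin 1  [load 290/300]
  80 → bin 2  [load 200/300]
  80 → bin 2  [load 280/300]
  120 → bin 3 (new)  [load 120/300]
  80 → bin 3  [load 200/300]
  90 → bin 3  [load 290/300]
3 bins opened.

3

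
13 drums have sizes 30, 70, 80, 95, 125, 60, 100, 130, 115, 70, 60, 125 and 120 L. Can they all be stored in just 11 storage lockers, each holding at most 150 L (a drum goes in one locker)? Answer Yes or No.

Yes

A valid assignment using 10 storage lockers:
  locker 1: 130 = 130
  locker 2: 125 = 125
  locker 3: 125 = 125
  locker 4: 120 + 30 = 150
  locker 5: 115 = 115
  locker 6: 100 = 100
  locker 7: 95 = 95
  locker 8: 80 + 70 = 150
  locker 9: 70 + 60 = 130
  locker 10: 60 = 60
That uses only 10 ≤ 11, so 11 storage lockers are enough.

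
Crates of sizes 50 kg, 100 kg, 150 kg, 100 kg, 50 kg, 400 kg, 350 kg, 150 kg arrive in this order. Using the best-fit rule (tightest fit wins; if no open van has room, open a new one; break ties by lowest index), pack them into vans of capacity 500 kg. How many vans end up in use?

3

  50 → van 1 (new)  [load 50/500]
  100 → van 1  [load 150/500]
  150 → van 1  [load 300/500]
  100 → van 1  [load 400/500]
  50 → van 1  [load 450/500]
  400 → van 2 (new)  [load 400/500]
  350 → van 3 (new)  [load 350/500]
  150 → van 3  [load 500/500]
3 vans opened.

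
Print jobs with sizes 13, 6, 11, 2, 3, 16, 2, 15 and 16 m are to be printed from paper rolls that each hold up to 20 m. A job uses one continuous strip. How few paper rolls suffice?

5

Total = 16 + 16 + 15 + 13 + 11 + 6 + 3 + 2 + 2 = 84 m.
Lower bound: ⌈84/20⌉ = 5 paper rolls.
A packing using 5 paper rolls:
  roll 1: 16 + 3 = 19
  roll 2: 16 + 2 + 2 = 20
  roll 3: 15 = 15
  roll 4: 13 + 6 = 19
  roll 5: 11 = 11
This matches the lower bound, so 5 is optimal.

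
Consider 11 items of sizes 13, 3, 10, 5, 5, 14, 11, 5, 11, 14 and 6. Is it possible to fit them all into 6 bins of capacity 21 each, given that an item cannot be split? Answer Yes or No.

A valid assignment using 5 bins:
  bin 1: 14 + 6 = 20
  bin 2: 14 + 5 = 19
  bin 3: 13 + 5 + 3 = 21
  bin 4: 11 + 10 = 21
  bin 5: 11 + 5 = 16
That uses only 5 ≤ 6, so 6 bins are enough.

Yes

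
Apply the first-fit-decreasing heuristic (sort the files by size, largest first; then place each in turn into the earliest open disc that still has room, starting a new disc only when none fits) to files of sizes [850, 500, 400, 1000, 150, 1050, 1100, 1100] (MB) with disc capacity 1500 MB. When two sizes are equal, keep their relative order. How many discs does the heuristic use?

5

Sorted descending: 1100, 1100, 1050, 1000, 850, 500, 400, 150.
  1100 → disc 1 (new)  [load 1100/1500]
  1100 → disc 2 (new)  [load 1100/1500]
  1050 → disc 3 (new)  [load 1050/1500]
  1000 → disc 4 (new)  [load 1000/1500]
  850 → disc 5 (new)  [load 850/1500]
  500 → disc 4  [load 1500/1500]
  400 → disc 1  [load 1500/1500]
  150 → disc 2  [load 1250/1500]
5 discs opened.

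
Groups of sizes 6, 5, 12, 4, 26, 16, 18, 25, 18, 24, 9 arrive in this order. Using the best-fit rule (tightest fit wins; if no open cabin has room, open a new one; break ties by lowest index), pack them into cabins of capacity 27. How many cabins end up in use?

7

  6 → cabin 1 (new)  [load 6/27]
  5 → cabin 1  [load 11/27]
  12 → cabin 1  [load 23/27]
  4 → cabin 1  [load 27/27]
  26 → cabin 2 (new)  [load 26/27]
  16 → cabin 3 (new)  [load 16/27]
  18 → cabin 4 (new)  [load 18/27]
  25 → cabin 5 (new)  [load 25/27]
  18 → cabin 6 (new)  [load 18/27]
  24 → cabin 7 (new)  [load 24/27]
  9 → cabin 4  [load 27/27]
7 cabins opened.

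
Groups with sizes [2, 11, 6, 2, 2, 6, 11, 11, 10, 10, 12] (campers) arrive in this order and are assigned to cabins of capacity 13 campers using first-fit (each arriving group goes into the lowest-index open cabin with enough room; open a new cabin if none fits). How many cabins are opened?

  2 → cabin 1 (new)  [load 2/13]
  11 → cabin 1  [load 13/13]
  6 → cabin 2 (new)  [load 6/13]
  2 → cabin 2  [load 8/13]
  2 → cabin 2  [load 10/13]
  6 → cabin 3 (new)  [load 6/13]
  11 → cabin 4 (new)  [load 11/13]
  11 → cabin 5 (new)  [load 11/13]
  10 → cabin 6 (new)  [load 10/13]
  10 → cabin 7 (new)  [load 10/13]
  12 → cabin 8 (new)  [load 12/13]
8 cabins opened.

8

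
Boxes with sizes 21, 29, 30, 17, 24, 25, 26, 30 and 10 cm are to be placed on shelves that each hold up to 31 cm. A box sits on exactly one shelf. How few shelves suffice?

Total = 30 + 30 + 29 + 26 + 25 + 24 + 21 + 17 + 10 = 212 cm.
Lower bound: ⌈212/31⌉ = 7 shelves.
Also, 8 boxes each exceed 31/2 cm, and no two of those can share a shelf, so at least 8 shelves are needed.
A packing using 8 shelves:
  shelf 1: 30 = 30
  shelf 2: 30 = 30
  shelf 3: 29 = 29
  shelf 4: 26 = 26
  shelf 5: 25 = 25
  shelf 6: 24 = 24
  shelf 7: 21 + 10 = 31
  shelf 8: 17 = 17
This matches the lower bound, so 8 is optimal.

8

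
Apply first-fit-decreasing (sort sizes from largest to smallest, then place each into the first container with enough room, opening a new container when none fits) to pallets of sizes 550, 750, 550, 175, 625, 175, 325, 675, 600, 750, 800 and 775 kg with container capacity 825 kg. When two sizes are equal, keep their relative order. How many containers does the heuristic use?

Sorted descending: 800, 775, 750, 750, 675, 625, 600, 550, 550, 325, 175, 175.
  800 → container 1 (new)  [load 800/825]
  775 → container 2 (new)  [load 775/825]
  750 → container 3 (new)  [load 750/825]
  750 → container 4 (new)  [load 750/825]
  675 → container 5 (new)  [load 675/825]
  625 → container 6 (new)  [load 625/825]
  600 → container 7 (new)  [load 600/825]
  550 → container 8 (new)  [load 550/825]
  550 → container 9 (new)  [load 550/825]
  325 → container 10 (new)  [load 325/825]
  175 → container 6  [load 800/825]
  175 → container 7  [load 775/825]
10 containers opened.

10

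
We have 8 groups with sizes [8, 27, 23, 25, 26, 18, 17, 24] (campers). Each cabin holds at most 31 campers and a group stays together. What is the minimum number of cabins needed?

7

Total = 27 + 26 + 25 + 24 + 23 + 18 + 17 + 8 = 168 campers.
Lower bound: ⌈168/31⌉ = 6 cabins.
Also, 7 groups each exceed 31/2 campers, and no two of those can share a cabin, so at least 7 cabins are needed.
A packing using 7 cabins:
  cabin 1: 27 = 27
  cabin 2: 26 = 26
  cabin 3: 25 = 25
  cabin 4: 24 = 24
  cabin 5: 23 + 8 = 31
  cabin 6: 18 = 18
  cabin 7: 17 = 17
This matches the lower bound, so 7 is optimal.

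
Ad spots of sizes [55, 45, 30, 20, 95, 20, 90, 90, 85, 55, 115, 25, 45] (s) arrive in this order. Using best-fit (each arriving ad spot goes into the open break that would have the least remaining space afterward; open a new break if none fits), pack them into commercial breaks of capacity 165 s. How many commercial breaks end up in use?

6

  55 → break 1 (new)  [load 55/165]
  45 → break 1  [load 100/165]
  30 → break 1  [load 130/165]
  20 → break 1  [load 150/165]
  95 → break 2 (new)  [load 95/165]
  20 → break 2  [load 115/165]
  90 → break 3 (new)  [load 90/165]
  90 → break 4 (new)  [load 90/165]
  85 → break 5 (new)  [load 85/165]
  55 → break 3  [load 145/165]
  115 → break 6 (new)  [load 115/165]
  25 → break 2  [load 140/165]
  45 → break 6  [load 160/165]
6 commercial breaks opened.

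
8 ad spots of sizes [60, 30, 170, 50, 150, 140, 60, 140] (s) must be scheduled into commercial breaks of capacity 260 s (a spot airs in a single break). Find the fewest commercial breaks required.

Total = 170 + 150 + 140 + 140 + 60 + 60 + 50 + 30 = 800 s.
Lower bound: ⌈800/260⌉ = 4 commercial breaks.
A packing using 4 commercial breaks:
  break 1: 170 + 60 + 30 = 260
  break 2: 150 + 60 + 50 = 260
  break 3: 140 = 140
  break 4: 140 = 140
This matches the lower bound, so 4 is optimal.

4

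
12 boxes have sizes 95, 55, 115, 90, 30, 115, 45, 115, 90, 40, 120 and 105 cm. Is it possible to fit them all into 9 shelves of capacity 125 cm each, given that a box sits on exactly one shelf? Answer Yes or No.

No

Total = 1015 cm; ⌈1015/125⌉ = 9.
The bound of 9 does not rule out 9, but exhaustive search shows no assignment into 9 shelves of capacity 125 cm exists — the minimum is 10.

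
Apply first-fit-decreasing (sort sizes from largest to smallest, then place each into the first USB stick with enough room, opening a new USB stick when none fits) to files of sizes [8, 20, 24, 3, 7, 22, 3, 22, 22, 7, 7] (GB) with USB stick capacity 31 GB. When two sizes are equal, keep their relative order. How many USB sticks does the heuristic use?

Sorted descending: 24, 22, 22, 22, 20, 8, 7, 7, 7, 3, 3.
  24 → USB stick 1 (new)  [load 24/31]
  22 → USB stick 2 (new)  [load 22/31]
  22 → USB stick 3 (new)  [load 22/31]
  22 → USB stick 4 (new)  [load 22/31]
  20 → USB stick 5 (new)  [load 20/31]
  8 → USB stick 2  [load 30/31]
  7 → USB stick 1  [load 31/31]
  7 → USB stick 3  [load 29/31]
  7 → USB stick 4  [load 29/31]
  3 → USB stick 5  [load 23/31]
  3 → USB stick 5  [load 26/31]
5 USB sticks opened.

5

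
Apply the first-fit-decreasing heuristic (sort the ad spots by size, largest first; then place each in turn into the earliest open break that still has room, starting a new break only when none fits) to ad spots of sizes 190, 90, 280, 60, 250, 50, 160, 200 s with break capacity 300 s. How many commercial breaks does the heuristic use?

5

Sorted descending: 280, 250, 200, 190, 160, 90, 60, 50.
  280 → break 1 (new)  [load 280/300]
  250 → break 2 (new)  [load 250/300]
  200 → break 3 (new)  [load 200/300]
  190 → break 4 (new)  [load 190/300]
  160 → break 5 (new)  [load 160/300]
  90 → break 3  [load 290/300]
  60 → break 4  [load 250/300]
  50 → break 2  [load 300/300]
5 commercial breaks opened.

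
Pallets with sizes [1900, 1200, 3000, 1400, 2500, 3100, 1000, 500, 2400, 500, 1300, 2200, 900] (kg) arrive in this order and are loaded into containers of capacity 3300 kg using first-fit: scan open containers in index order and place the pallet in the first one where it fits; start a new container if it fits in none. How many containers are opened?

8

  1900 → container 1 (new)  [load 1900/3300]
  1200 → container 1  [load 3100/3300]
  3000 → container 2 (new)  [load 3000/3300]
  1400 → container 3 (new)  [load 1400/3300]
  2500 → container 4 (new)  [load 2500/3300]
  3100 → container 5 (new)  [load 3100/3300]
  1000 → container 3  [load 2400/3300]
  500 → container 3  [load 2900/3300]
  2400 → container 6 (new)  [load 2400/3300]
  500 → container 4  [load 3000/3300]
  1300 → container 7 (new)  [load 1300/3300]
  2200 → container 8 (new)  [load 2200/3300]
  900 → container 6  [load 3300/3300]
8 containers opened.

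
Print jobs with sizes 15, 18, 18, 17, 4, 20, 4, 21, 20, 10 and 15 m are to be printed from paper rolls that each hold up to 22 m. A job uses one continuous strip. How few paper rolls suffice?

9

Total = 21 + 20 + 20 + 18 + 18 + 17 + 15 + 15 + 10 + 4 + 4 = 162 m.
Lower bound: ⌈162/22⌉ = 8 paper rolls.
A packing using 9 paper rolls:
  roll 1: 21 = 21
  roll 2: 20 = 20
  roll 3: 20 = 20
  roll 4: 18 + 4 = 22
  roll 5: 18 + 4 = 22
  roll 6: 17 = 17
  roll 7: 15 = 15
  roll 8: 15 = 15
  roll 9: 10 = 10
No arrangement into 8 paper rolls stays within capacity, so 9 is optimal.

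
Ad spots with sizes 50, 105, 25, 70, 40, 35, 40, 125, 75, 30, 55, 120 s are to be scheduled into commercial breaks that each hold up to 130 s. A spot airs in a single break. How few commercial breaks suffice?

7

Total = 125 + 120 + 105 + 75 + 70 + 55 + 50 + 40 + 40 + 35 + 30 + 25 = 770 s.
Lower bound: ⌈770/130⌉ = 6 commercial breaks.
A packing using 7 commercial breaks:
  break 1: 125 = 125
  break 2: 120 = 120
  break 3: 105 + 25 = 130
  break 4: 75 + 55 = 130
  break 5: 70 + 50 = 120
  break 6: 40 + 40 + 35 = 115
  break 7: 30 = 30
No arrangement into 6 commercial breaks stays within capacity, so 7 is optimal.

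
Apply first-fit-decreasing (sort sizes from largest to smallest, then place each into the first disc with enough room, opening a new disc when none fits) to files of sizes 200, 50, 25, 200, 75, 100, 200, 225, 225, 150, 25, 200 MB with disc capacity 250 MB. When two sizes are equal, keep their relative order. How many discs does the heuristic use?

Sorted descending: 225, 225, 200, 200, 200, 200, 150, 100, 75, 50, 25, 25.
  225 → disc 1 (new)  [load 225/250]
  225 → disc 2 (new)  [load 225/250]
  200 → disc 3 (new)  [load 200/250]
  200 → disc 4 (new)  [load 200/250]
  200 → disc 5 (new)  [load 200/250]
  200 → disc 6 (new)  [load 200/250]
  150 → disc 7 (new)  [load 150/250]
  100 → disc 7  [load 250/250]
  75 → disc 8 (new)  [load 75/250]
  50 → disc 3  [load 250/250]
  25 → disc 1  [load 250/250]
  25 → disc 2  [load 250/250]
8 discs opened.

8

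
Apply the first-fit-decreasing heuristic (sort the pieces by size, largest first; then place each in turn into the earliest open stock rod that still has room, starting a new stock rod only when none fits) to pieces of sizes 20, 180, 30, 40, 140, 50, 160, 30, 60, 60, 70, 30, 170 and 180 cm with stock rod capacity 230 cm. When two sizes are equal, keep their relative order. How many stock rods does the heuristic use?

6

Sorted descending: 180, 180, 170, 160, 140, 70, 60, 60, 50, 40, 30, 30, 30, 20.
  180 → stock rod 1 (new)  [load 180/230]
  180 → stock rod 2 (new)  [load 180/230]
  170 → stock rod 3 (new)  [load 170/230]
  160 → stock rod 4 (new)  [load 160/230]
  140 → stock rod 5 (new)  [load 140/230]
  70 → stock rod 4  [load 230/230]
  60 → stock rod 3  [load 230/230]
  60 → stock rod 5  [load 200/230]
  50 → stock rod 1  [load 230/230]
  40 → stock rod 2  [load 220/230]
  30 → stock rod 5  [load 230/230]
  30 → stock rod 6 (new)  [load 30/230]
  30 → stock rod 6  [load 60/230]
  20 → stock rod 6  [load 80/230]
6 stock rods opened.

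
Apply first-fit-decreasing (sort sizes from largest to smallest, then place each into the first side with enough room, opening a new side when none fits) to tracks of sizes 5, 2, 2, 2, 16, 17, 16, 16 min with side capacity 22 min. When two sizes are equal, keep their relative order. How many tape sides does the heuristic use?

4

Sorted descending: 17, 16, 16, 16, 5, 2, 2, 2.
  17 → side 1 (new)  [load 17/22]
  16 → side 2 (new)  [load 16/22]
  16 → side 3 (new)  [load 16/22]
  16 → side 4 (new)  [load 16/22]
  5 → side 1  [load 22/22]
  2 → side 2  [load 18/22]
  2 → side 2  [load 20/22]
  2 → side 2  [load 22/22]
4 tape sides opened.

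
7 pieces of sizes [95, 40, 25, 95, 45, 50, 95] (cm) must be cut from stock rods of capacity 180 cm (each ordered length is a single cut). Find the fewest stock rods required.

3

Total = 95 + 95 + 95 + 50 + 45 + 40 + 25 = 445 cm.
Lower bound: ⌈445/180⌉ = 3 stock rods.
A packing using 3 stock rods:
  stock rod 1: 95 + 50 + 25 = 170
  stock rod 2: 95 + 45 + 40 = 180
  stock rod 3: 95 = 95
This matches the lower bound, so 3 is optimal.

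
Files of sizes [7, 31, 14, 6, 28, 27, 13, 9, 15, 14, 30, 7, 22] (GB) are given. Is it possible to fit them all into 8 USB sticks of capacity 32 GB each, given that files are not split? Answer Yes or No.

A valid assignment using 8 USB sticks:
  USB stick 1: 31 = 31
  USB stick 2: 30 = 30
  USB stick 3: 28 = 28
  USB stick 4: 27 = 27
  USB stick 5: 22 + 9 = 31
  USB stick 6: 15 + 14 = 29
  USB stick 7: 14 + 13 = 27
  USB stick 8: 7 + 7 + 6 = 20
Every load is within 32 GB, so 8 USB sticks suffice.

Yes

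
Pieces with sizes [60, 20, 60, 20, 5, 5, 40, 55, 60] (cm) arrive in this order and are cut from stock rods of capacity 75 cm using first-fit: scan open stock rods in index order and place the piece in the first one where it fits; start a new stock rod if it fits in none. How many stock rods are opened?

  60 → stock rod 1 (new)  [load 60/75]
  20 → stock rod 2 (new)  [load 20/75]
  60 → stock rod 3 (new)  [load 60/75]
  20 → stock rod 2  [load 40/75]
  5 → stock rod 1  [load 65/75]
  5 → stock rod 1  [load 70/75]
  40 → stock rod 4 (new)  [load 40/75]
  55 → stock rod 5 (new)  [load 55/75]
  60 → stock rod 6 (new)  [load 60/75]
6 stock rods opened.

6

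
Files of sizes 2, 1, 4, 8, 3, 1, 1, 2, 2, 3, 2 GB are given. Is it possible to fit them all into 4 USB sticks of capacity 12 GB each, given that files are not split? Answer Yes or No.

Yes

A valid assignment using 3 USB sticks:
  USB stick 1: 8 + 4 = 12
  USB stick 2: 3 + 3 + 2 + 2 + 2 = 12
  USB stick 3: 2 + 1 + 1 + 1 = 5
That uses only 3 ≤ 4, so 4 USB sticks are enough.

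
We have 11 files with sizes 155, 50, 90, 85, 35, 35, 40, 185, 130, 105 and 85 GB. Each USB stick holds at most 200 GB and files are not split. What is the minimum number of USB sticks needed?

6

Total = 185 + 155 + 130 + 105 + 90 + 85 + 85 + 50 + 40 + 35 + 35 = 995 GB.
Lower bound: ⌈995/200⌉ = 5 USB sticks.
A packing using 6 USB sticks:
  USB stick 1: 185 = 185
  USB stick 2: 155 + 40 = 195
  USB stick 3: 130 + 50 = 180
  USB stick 4: 105 + 90 = 195
  USB stick 5: 85 + 85 = 170
  USB stick 6: 35 + 35 = 70
No arrangement into 5 USB sticks stays within capacity, so 6 is optimal.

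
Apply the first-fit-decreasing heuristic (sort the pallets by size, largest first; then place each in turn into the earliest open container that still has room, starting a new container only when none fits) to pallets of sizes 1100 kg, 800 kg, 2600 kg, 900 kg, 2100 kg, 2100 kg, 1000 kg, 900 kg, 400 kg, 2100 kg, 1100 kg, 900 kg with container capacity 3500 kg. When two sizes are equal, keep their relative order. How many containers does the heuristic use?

5

Sorted descending: 2600, 2100, 2100, 2100, 1100, 1100, 1000, 900, 900, 900, 800, 400.
  2600 → container 1 (new)  [load 2600/3500]
  2100 → container 2 (new)  [load 2100/3500]
  2100 → container 3 (new)  [load 2100/3500]
  2100 → container 4 (new)  [load 2100/3500]
  1100 → container 2  [load 3200/3500]
  1100 → container 3  [load 3200/3500]
  1000 → container 4  [load 3100/3500]
  900 → container 1  [load 3500/3500]
  900 → container 5 (new)  [load 900/3500]
  900 → container 5  [load 1800/3500]
  800 → container 5  [load 2600/3500]
  400 → container 4  [load 3500/3500]
5 containers opened.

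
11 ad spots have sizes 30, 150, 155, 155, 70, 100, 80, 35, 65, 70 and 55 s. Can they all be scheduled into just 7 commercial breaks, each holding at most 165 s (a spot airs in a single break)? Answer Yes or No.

A valid assignment using 7 commercial breaks:
  break 1: 155 = 155
  break 2: 155 = 155
  break 3: 150 = 150
  break 4: 100 + 65 = 165
  break 5: 80 + 70 = 150
  break 6: 70 + 55 + 35 = 160
  break 7: 30 = 30
Every load is within 165 s, so 7 commercial breaks suffice.

Yes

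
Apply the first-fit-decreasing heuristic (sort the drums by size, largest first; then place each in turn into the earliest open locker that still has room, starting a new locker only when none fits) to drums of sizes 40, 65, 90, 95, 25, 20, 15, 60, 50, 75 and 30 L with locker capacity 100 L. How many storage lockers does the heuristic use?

6

Sorted descending: 95, 90, 75, 65, 60, 50, 40, 30, 25, 20, 15.
  95 → locker 1 (new)  [load 95/100]
  90 → locker 2 (new)  [load 90/100]
  75 → locker 3 (new)  [load 75/100]
  65 → locker 4 (new)  [load 65/100]
  60 → locker 5 (new)  [load 60/100]
  50 → locker 6 (new)  [load 50/100]
  40 → locker 5  [load 100/100]
  30 → locker 4  [load 95/100]
  25 → locker 3  [load 100/100]
  20 → locker 6  [load 70/100]
  15 → locker 6  [load 85/100]
6 storage lockers opened.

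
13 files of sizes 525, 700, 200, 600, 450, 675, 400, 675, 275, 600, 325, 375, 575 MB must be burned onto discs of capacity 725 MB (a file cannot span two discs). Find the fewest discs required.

Total = 700 + 675 + 675 + 600 + 600 + 575 + 525 + 450 + 400 + 375 + 325 + 275 + 200 = 6375 MB.
Lower bound: ⌈6375/725⌉ = 9 discs.
Also, 10 files each exceed 725/2 MB, and no two of those can share a disc, so at least 10 discs are needed.
A packing using 10 discs:
  disc 1: 700 = 700
  disc 2: 675 = 675
  disc 3: 675 = 675
  disc 4: 600 = 600
  disc 5: 600 = 600
  disc 6: 575 = 575
  disc 7: 525 + 200 = 725
  disc 8: 450 + 275 = 725
  disc 9: 400 + 325 = 725
  disc 10: 375 = 375
This matches the lower bound, so 10 is optimal.

10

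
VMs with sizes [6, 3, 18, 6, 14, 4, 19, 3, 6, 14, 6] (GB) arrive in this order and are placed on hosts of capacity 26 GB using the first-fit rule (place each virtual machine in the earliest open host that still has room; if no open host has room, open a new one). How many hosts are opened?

5

  6 → host 1 (new)  [load 6/26]
  3 → host 1  [load 9/26]
  18 → host 2 (new)  [load 18/26]
  6 → host 1  [load 15/26]
  14 → host 3 (new)  [load 14/26]
  4 → host 1  [load 19/26]
  19 → host 4 (new)  [load 19/26]
  3 → host 1  [load 22/26]
  6 → host 2  [load 24/26]
  14 → host 5 (new)  [load 14/26]
  6 → host 3  [load 20/26]
5 hosts opened.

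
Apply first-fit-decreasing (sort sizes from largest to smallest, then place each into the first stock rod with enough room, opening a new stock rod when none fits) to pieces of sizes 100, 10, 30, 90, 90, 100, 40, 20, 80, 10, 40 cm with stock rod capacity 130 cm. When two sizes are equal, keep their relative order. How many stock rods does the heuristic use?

Sorted descending: 100, 100, 90, 90, 80, 40, 40, 30, 20, 10, 10.
  100 → stock rod 1 (new)  [load 100/130]
  100 → stock rod 2 (new)  [load 100/130]
  90 → stock rod 3 (new)  [load 90/130]
  90 → stock rod 4 (new)  [load 90/130]
  80 → stock rod 5 (new)  [load 80/130]
  40 → stock rod 3  [load 130/130]
  40 → stock rod 4  [load 130/130]
  30 → stock rod 1  [load 130/130]
  20 → stock rod 2  [load 120/130]
  10 → stock rod 2  [load 130/130]
  10 → stock rod 5  [load 90/130]
5 stock rods opened.

5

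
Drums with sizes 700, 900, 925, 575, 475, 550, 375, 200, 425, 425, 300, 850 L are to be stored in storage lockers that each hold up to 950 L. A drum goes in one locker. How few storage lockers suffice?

8

Total = 925 + 900 + 850 + 700 + 575 + 550 + 475 + 425 + 425 + 375 + 300 + 200 = 6700 L.
Lower bound: ⌈6700/950⌉ = 8 storage lockers.
A packing using 8 storage lockers:
  locker 1: 925 = 925
  locker 2: 900 = 900
  locker 3: 850 = 850
  locker 4: 700 + 200 = 900
  locker 5: 575 + 375 = 950
  locker 6: 550 + 300 = 850
  locker 7: 475 + 425 = 900
  locker 8: 425 = 425
This matches the lower bound, so 8 is optimal.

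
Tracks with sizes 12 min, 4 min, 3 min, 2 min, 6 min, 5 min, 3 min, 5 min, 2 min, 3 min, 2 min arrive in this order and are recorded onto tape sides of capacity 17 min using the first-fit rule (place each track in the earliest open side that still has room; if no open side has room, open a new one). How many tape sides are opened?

3

  12 → side 1 (new)  [load 12/17]
  4 → side 1  [load 16/17]
  3 → side 2 (new)  [load 3/17]
  2 → side 2  [load 5/17]
  6 → side 2  [load 11/17]
  5 → side 2  [load 16/17]
  3 → side 3 (new)  [load 3/17]
  5 → side 3  [load 8/17]
  2 → side 3  [load 10/17]
  3 → side 3  [load 13/17]
  2 → side 3  [load 15/17]
3 tape sides opened.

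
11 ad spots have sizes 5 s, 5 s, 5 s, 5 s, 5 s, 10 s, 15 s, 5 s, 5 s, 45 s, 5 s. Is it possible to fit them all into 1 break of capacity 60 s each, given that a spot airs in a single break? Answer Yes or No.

No

Total = 110 s; ⌈110/60⌉ = 2.
At least 2 commercial breaks are required, but only 1 is allowed.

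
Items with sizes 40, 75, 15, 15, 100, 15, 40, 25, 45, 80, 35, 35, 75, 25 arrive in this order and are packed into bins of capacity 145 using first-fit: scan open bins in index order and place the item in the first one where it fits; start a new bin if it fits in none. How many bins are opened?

  40 → bin 1 (new)  [load 40/145]
  75 → bin 1  [load 115/145]
  15 → bin 1  [load 130/145]
  15 → bin 1  [load 145/145]
  100 → bin 2 (new)  [load 100/145]
  15 → bin 2  [load 115/145]
  40 → bin 3 (new)  [load 40/145]
  25 → bin 2  [load 140/145]
  45 → bin 3  [load 85/145]
  80 → bin 4 (new)  [load 80/145]
  35 → bin 3  [load 120/145]
  35 → bin 4  [load 115/145]
  75 → bin 5 (new)  [load 75/145]
  25 → bin 3  [load 145/145]
5 bins opened.

5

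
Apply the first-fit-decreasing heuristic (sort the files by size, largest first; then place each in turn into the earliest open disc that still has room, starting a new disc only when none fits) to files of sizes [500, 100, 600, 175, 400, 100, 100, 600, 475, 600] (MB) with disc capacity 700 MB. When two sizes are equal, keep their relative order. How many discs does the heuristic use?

6

Sorted descending: 600, 600, 600, 500, 475, 400, 175, 100, 100, 100.
  600 → disc 1 (new)  [load 600/700]
  600 → disc 2 (new)  [load 600/700]
  600 → disc 3 (new)  [load 600/700]
  500 → disc 4 (new)  [load 500/700]
  475 → disc 5 (new)  [load 475/700]
  400 → disc 6 (new)  [load 400/700]
  175 → disc 4  [load 675/700]
  100 → disc 1  [load 700/700]
  100 → disc 2  [load 700/700]
  100 → disc 3  [load 700/700]
6 discs opened.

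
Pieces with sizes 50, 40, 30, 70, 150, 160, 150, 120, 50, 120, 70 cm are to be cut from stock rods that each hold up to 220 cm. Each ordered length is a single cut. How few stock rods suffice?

5

Total = 160 + 150 + 150 + 120 + 120 + 70 + 70 + 50 + 50 + 40 + 30 = 1010 cm.
Lower bound: ⌈1010/220⌉ = 5 stock rods.
A packing using 5 stock rods:
  stock rod 1: 160 + 50 = 210
  stock rod 2: 150 + 70 = 220
  stock rod 3: 150 + 70 = 220
  stock rod 4: 120 + 50 + 40 = 210
  stock rod 5: 120 + 30 = 150
This matches the lower bound, so 5 is optimal.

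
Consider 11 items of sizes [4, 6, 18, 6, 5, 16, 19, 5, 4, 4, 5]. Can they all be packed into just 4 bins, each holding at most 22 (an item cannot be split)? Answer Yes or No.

No

Total = 92; ⌈92/22⌉ = 5.
At least 5 bins are required, but only 4 are allowed.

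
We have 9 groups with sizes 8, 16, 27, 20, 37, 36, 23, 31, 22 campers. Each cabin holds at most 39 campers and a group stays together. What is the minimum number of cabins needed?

7

Total = 37 + 36 + 31 + 27 + 23 + 22 + 20 + 16 + 8 = 220 campers.
Lower bound: ⌈220/39⌉ = 6 cabins.
Also, 7 groups each exceed 39/2 campers, and no two of those can share a cabin, so at least 7 cabins are needed.
A packing using 7 cabins:
  cabin 1: 37 = 37
  cabin 2: 36 = 36
  cabin 3: 31 + 8 = 39
  cabin 4: 27 = 27
  cabin 5: 23 + 16 = 39
  cabin 6: 22 = 22
  cabin 7: 20 = 20
This matches the lower bound, so 7 is optimal.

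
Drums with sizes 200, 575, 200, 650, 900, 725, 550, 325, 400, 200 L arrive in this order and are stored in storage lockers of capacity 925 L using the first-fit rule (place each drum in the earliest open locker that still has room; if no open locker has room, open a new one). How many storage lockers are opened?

  200 → locker 1 (new)  [load 200/925]
  575 → locker 1  [load 775/925]
  200 → locker 2 (new)  [load 200/925]
  650 → locker 2  [load 850/925]
  900 → locker 3 (new)  [load 900/925]
  725 → locker 4 (new)  [load 725/925]
  550 → locker 5 (new)  [load 550/925]
  325 → locker 5  [load 875/925]
  400 → locker 6 (new)  [load 400/925]
  200 → locker 4  [load 925/925]
6 storage lockers opened.

6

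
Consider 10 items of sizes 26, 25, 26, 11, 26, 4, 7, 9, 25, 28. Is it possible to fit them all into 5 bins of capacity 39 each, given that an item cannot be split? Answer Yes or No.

Total = 187; ⌈187/39⌉ = 5.
6 items each exceed half the capacity and cannot share a bin, forcing at least 6 bins.
At least 6 bins are required, but only 5 are allowed.

No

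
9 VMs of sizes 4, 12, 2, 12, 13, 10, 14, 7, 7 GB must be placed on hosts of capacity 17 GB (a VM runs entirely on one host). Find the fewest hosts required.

Total = 14 + 13 + 12 + 12 + 10 + 7 + 7 + 4 + 2 = 81 GB.
Lower bound: ⌈81/17⌉ = 5 hosts.
A packing using 6 hosts:
  host 1: 14 + 2 = 16
  host 2: 13 + 4 = 17
  host 3: 12 = 12
  host 4: 12 = 12
  host 5: 10 + 7 = 17
  host 6: 7 = 7
No arrangement into 5 hosts stays within capacity, so 6 is optimal.

6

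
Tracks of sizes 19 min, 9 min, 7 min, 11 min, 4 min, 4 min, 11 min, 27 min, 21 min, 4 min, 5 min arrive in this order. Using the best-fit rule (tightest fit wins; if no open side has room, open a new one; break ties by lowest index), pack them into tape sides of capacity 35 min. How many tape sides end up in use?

  19 → side 1 (new)  [load 19/35]
  9 → side 1  [load 28/35]
  7 → side 1  [load 35/35]
  11 → side 2 (new)  [load 11/35]
  4 → side 2  [load 15/35]
  4 → side 2  [load 19/35]
  11 → side 2  [load 30/35]
  27 → side 3 (new)  [load 27/35]
  21 → side 4 (new)  [load 21/35]
  4 → side 2  [load 34/35]
  5 → side 3  [load 32/35]
4 tape sides opened.

4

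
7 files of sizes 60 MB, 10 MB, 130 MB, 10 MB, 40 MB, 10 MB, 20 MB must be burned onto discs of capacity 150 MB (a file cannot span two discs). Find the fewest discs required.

Total = 130 + 60 + 40 + 20 + 10 + 10 + 10 = 280 MB.
Lower bound: ⌈280/150⌉ = 2 discs.
A packing using 2 discs:
  disc 1: 130 + 20 = 150
  disc 2: 60 + 40 + 10 + 10 + 10 = 130
This matches the lower bound, so 2 is optimal.

2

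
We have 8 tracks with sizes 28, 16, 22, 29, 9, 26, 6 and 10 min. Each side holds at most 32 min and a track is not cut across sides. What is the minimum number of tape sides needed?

Total = 29 + 28 + 26 + 22 + 16 + 10 + 9 + 6 = 146 min.
Lower bound: ⌈146/32⌉ = 5 tape sides.
A packing using 5 tape sides:
  side 1: 29 = 29
  side 2: 28 = 28
  side 3: 26 + 6 = 32
  side 4: 22 + 10 = 32
  side 5: 16 + 9 = 25
This matches the lower bound, so 5 is optimal.

5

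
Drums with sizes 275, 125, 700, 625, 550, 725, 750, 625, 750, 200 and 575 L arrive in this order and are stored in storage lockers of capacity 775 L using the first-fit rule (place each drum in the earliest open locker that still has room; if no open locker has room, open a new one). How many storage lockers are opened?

9

  275 → locker 1 (new)  [load 275/775]
  125 → locker 1  [load 400/775]
  700 → locker 2 (new)  [load 700/775]
  625 → locker 3 (new)  [load 625/775]
  550 → locker 4 (new)  [load 550/775]
  725 → locker 5 (new)  [load 725/775]
  750 → locker 6 (new)  [load 750/775]
  625 → locker 7 (new)  [load 625/775]
  750 → locker 8 (new)  [load 750/775]
  200 → locker 1  [load 600/775]
  575 → locker 9 (new)  [load 575/775]
9 storage lockers opened.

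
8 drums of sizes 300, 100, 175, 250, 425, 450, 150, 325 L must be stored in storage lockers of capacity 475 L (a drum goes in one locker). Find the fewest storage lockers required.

5

Total = 450 + 425 + 325 + 300 + 250 + 175 + 150 + 100 = 2175 L.
Lower bound: ⌈2175/475⌉ = 5 storage lockers.
A packing using 5 storage lockers:
  locker 1: 450 = 450
  locker 2: 425 = 425
  locker 3: 325 + 150 = 475
  locker 4: 300 + 175 = 475
  locker 5: 250 + 100 = 350
This matches the lower bound, so 5 is optimal.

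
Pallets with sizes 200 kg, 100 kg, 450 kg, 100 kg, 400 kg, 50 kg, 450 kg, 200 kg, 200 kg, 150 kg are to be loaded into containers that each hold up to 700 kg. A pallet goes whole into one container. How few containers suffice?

Total = 450 + 450 + 400 + 200 + 200 + 200 + 150 + 100 + 100 + 50 = 2300 kg.
Lower bound: ⌈2300/700⌉ = 4 containers.
A packing using 4 containers:
  container 1: 450 + 200 + 50 = 700
  container 2: 450 + 200 = 650
  container 3: 400 + 200 + 100 = 700
  container 4: 150 + 100 = 250
This matches the lower bound, so 4 is optimal.

4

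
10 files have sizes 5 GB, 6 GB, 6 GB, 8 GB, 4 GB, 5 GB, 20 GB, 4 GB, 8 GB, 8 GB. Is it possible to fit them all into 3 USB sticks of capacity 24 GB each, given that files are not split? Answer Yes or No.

Total = 74 GB; ⌈74/24⌉ = 4.
At least 4 USB sticks are required, but only 3 are allowed.

No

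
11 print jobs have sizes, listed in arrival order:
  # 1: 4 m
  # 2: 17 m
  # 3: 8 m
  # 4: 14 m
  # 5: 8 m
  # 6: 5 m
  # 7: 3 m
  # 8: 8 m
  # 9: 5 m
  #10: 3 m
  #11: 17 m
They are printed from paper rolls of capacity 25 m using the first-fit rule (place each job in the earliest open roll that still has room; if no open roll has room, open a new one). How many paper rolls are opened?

  4 → roll 1 (new)  [load 4/25]
  17 → roll 1  [load 21/25]
  8 → roll 2 (new)  [load 8/25]
  14 → roll 2  [load 22/25]
  8 → roll 3 (new)  [load 8/25]
  5 → roll 3  [load 13/25]
  3 → roll 1  [load 24/25]
  8 → roll 3  [load 21/25]
  5 → roll 4 (new)  [load 5/25]
  3 → roll 2  [load 25/25]
  17 → roll 4  [load 22/25]
4 paper rolls opened.

4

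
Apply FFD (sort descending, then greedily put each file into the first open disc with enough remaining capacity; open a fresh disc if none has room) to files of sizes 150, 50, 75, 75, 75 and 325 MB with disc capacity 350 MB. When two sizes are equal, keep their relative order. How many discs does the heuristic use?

Sorted descending: 325, 150, 75, 75, 75, 50.
  325 → disc 1 (new)  [load 325/350]
  150 → disc 2 (new)  [load 150/350]
  75 → disc 2  [load 225/350]
  75 → disc 2  [load 300/350]
  75 → disc 3 (new)  [load 75/350]
  50 → disc 2  [load 350/350]
3 discs opened.

3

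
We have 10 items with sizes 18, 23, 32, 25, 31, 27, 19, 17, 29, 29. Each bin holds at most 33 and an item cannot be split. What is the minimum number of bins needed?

10

Total = 32 + 31 + 29 + 29 + 27 + 25 + 23 + 19 + 18 + 17 = 250.
Lower bound: ⌈250/33⌉ = 8 bins.
Also, 10 items each exceed 33/2, and no two of those can share a bin, so at least 10 bins are needed.
A packing using 10 bins:
  bin 1: 32 = 32
  bin 2: 31 = 31
  bin 3: 29 = 29
  bin 4: 29 = 29
  bin 5: 27 = 27
  bin 6: 25 = 25
  bin 7: 23 = 23
  bin 8: 19 = 19
  bin 9: 18 = 18
  bin 10: 17 = 17
This matches the lower bound, so 10 is optimal.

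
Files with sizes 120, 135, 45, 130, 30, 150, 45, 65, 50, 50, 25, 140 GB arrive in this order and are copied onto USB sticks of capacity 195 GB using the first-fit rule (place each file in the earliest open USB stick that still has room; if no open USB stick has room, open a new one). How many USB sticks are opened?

  120 → USB stick 1 (new)  [load 120/195]
  135 → USB stick 2 (new)  [load 135/195]
  45 → USB stick 1  [load 165/195]
  130 → USB stick 3 (new)  [load 130/195]
  30 → USB stick 1  [load 195/195]
  150 → USB stick 4 (new)  [load 150/195]
  45 → USB stick 2  [load 180/195]
  65 → USB stick 3  [load 195/195]
  50 → USB stick 5 (new)  [load 50/195]
  50 → USB stick 5  [load 100/195]
  25 → USB stick 4  [load 175/195]
  140 → USB stick 6 (new)  [load 140/195]
6 USB sticks opened.

6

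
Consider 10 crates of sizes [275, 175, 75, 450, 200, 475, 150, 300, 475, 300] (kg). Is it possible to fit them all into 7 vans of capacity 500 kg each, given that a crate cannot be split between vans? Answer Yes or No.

Yes

A valid assignment using 6 vans:
  van 1: 475 = 475
  van 2: 475 = 475
  van 3: 450 = 450
  van 4: 300 + 200 = 500
  van 5: 300 + 175 = 475
  van 6: 275 + 150 + 75 = 500
That uses only 6 ≤ 7, so 7 vans are enough.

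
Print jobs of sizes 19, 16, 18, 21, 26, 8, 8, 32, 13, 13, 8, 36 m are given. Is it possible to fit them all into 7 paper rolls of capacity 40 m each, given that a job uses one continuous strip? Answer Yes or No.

Yes

A valid assignment using 6 paper rolls:
  roll 1: 36 = 36
  roll 2: 32 + 8 = 40
  roll 3: 26 + 13 = 39
  roll 4: 21 + 19 = 40
  roll 5: 18 + 16 = 34
  roll 6: 13 + 8 + 8 = 29
That uses only 6 ≤ 7, so 7 paper rolls are enough.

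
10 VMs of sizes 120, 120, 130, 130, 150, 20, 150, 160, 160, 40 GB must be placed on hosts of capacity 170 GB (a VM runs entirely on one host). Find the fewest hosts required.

8

Total = 160 + 160 + 150 + 150 + 130 + 130 + 120 + 120 + 40 + 20 = 1180 GB.
Lower bound: ⌈1180/170⌉ = 7 hosts.
Also, 8 VMs each exceed 85 GB, and no two of those can share a host, so at least 8 hosts are needed.
A packing using 8 hosts:
  host 1: 160 = 160
  host 2: 160 = 160
  host 3: 150 + 20 = 170
  host 4: 150 = 150
  host 5: 130 + 40 = 170
  host 6: 130 = 130
  host 7: 120 = 120
  host 8: 120 = 120
This matches the lower bound, so 8 is optimal.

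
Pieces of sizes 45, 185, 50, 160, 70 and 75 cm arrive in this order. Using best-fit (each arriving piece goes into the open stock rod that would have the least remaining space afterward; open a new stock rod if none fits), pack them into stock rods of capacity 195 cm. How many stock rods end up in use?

4

  45 → stock rod 1 (new)  [load 45/195]
  185 → stock rod 2 (new)  [load 185/195]
  50 → stock rod 1  [load 95/195]
  160 → stock rod 3 (new)  [load 160/195]
  70 → stock rod 1  [load 165/195]
  75 → stock rod 4 (new)  [load 75/195]
4 stock rods opened.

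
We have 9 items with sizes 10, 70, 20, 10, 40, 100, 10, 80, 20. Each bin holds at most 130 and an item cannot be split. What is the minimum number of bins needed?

3

Total = 100 + 80 + 70 + 40 + 20 + 20 + 10 + 10 + 10 = 360.
Lower bound: ⌈360/130⌉ = 3 bins.
A packing using 3 bins:
  bin 1: 100 + 20 + 10 = 130
  bin 2: 80 + 40 + 10 = 130
  bin 3: 70 + 20 + 10 = 100
This matches the lower bound, so 3 is optimal.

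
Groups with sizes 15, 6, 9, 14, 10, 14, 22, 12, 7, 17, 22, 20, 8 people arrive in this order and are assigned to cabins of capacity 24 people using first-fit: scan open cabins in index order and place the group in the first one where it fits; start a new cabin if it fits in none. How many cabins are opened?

  15 → cabin 1 (new)  [load 15/24]
  6 → cabin 1  [load 21/24]
  9 → cabin 2 (new)  [load 9/24]
  14 → cabin 2  [load 23/24]
  10 → cabin 3 (new)  [load 10/24]
  14 → cabin 3  [load 24/24]
  22 → cabin 4 (new)  [load 22/24]
  12 → cabin 5 (new)  [load 12/24]
  7 → cabin 5  [load 19/24]
  17 → cabin 6 (new)  [load 17/24]
  22 → cabin 7 (new)  [load 22/24]
  20 → cabin 8 (new)  [load 20/24]
  8 → cabin 9 (new)  [load 8/24]
9 cabins opened.

9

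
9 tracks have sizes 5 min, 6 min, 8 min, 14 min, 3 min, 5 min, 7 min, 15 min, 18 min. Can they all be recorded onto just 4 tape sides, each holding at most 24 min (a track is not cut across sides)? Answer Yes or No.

A valid assignment using 4 tape sides:
  side 1: 18 + 6 = 24
  side 2: 15 + 8 = 23
  side 3: 14 + 7 + 3 = 24
  side 4: 5 + 5 = 10
Every load is within 24 min, so 4 tape sides suffice.

Yes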